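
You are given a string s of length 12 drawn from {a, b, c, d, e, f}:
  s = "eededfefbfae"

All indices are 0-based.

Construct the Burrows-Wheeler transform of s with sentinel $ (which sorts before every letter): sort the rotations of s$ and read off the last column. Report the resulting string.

effeeaed$fbed

rank  rotation       last
    0  $eededfefbfae  e
    1  ae$eededfefbf  f
    2  bfae$eededfef  f
    3  dedfefbfae$ee  e
    4  dfefbfae$eede  e
    5  e$eededfefbfa  a
    6  ededfefbfae$e  e
    7  edfefbfae$eed  d
    8  eededfefbfae$  $
    9  efbfae$eededf  f
   10  fae$eededfefb  b
   11  fbfae$eededfe  e
   12  fefbfae$eeded  d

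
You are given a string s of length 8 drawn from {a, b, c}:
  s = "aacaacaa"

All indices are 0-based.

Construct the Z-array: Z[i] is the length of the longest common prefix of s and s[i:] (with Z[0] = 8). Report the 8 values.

[8, 1, 0, 5, 1, 0, 2, 1]

Z[0]=8
i=1: fresh scan; Z[1]=1 scan→box=[1,2)
i=2: fresh scan; Z[2]=0
i=3: fresh scan; Z[3]=5 scan→box=[3,8)
i=4: min(r-i=4, Z[1]=1)=1; Z[4]=1
i=5: min(r-i=3, Z[2]=0)=0; Z[5]=0
i=6: min(r-i=2, Z[3]=5)=2; Z[6]=2
i=7: min(r-i=1, Z[4]=1)=1; Z[7]=1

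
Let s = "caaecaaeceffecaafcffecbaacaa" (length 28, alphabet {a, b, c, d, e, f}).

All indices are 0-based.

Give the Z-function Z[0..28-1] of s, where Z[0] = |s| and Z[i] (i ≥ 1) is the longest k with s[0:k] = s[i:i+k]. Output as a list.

Z[0]=28
i=1: fresh scan; Z[1]=0
i=2: fresh scan; Z[2]=0
i=3: fresh scan; Z[3]=0
i=4: fresh scan; Z[4]=5 extend→box=[4,9)
i=5: min(r-i=4, Z[1]=0)=0; Z[5]=0
i=6: min(r-i=3, Z[2]=0)=0; Z[6]=0
i=7: min(r-i=2, Z[3]=0)=0; Z[7]=0
i=8: min(r-i=1, Z[4]=5)=1; Z[8]=1
i=9: fresh scan; Z[9]=0
i=10: fresh scan; Z[10]=0
i=11: fresh scan; Z[11]=0
i=12: fresh scan; Z[12]=0
i=13: fresh scan; Z[13]=3 extend→box=[13,16)
i=14: min(r-i=2, Z[1]=0)=0; Z[14]=0
i=15: min(r-i=1, Z[2]=0)=0; Z[15]=0
i=16: fresh scan; Z[16]=0
i=17: fresh scan; Z[17]=1 extend→box=[17,18)
i=18: fresh scan; Z[18]=0
i=19: fresh scan; Z[19]=0
i=20: fresh scan; Z[20]=0
i=21: fresh scan; Z[21]=1 extend→box=[21,22)
i=22: fresh scan; Z[22]=0
i=23: fresh scan; Z[23]=0
i=24: fresh scan; Z[24]=0
i=25: fresh scan; Z[25]=3 extend→box=[25,28)
i=26: min(r-i=2, Z[1]=0)=0; Z[26]=0
i=27: min(r-i=1, Z[2]=0)=0; Z[27]=0

[28, 0, 0, 0, 5, 0, 0, 0, 1, 0, 0, 0, 0, 3, 0, 0, 0, 1, 0, 0, 0, 1, 0, 0, 0, 3, 0, 0]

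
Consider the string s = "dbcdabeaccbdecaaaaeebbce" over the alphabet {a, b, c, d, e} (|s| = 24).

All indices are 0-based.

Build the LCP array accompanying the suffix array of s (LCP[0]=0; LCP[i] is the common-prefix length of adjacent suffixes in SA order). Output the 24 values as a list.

[0, 3, 2, 1, 1, 1, 0, 1, 2, 1, 1, 0, 1, 1, 1, 1, 0, 1, 1, 0, 1, 1, 1, 1]

rank | idx | suffix
   0 |  14 | aaaaeebbce
   1 |  15 | aaaeebbce
   2 |  16 | aaeebbce
   3 |   4 | abeaccbdecaaaaeebbce
   4 |   7 | accbdecaaaaeebbce
   5 |  17 | aeebbce
   6 |  20 | bbce
   7 |   1 | bcdabeaccbdecaaaaeebbce
   8 |  21 | bce
   9 |  10 | bdecaaaaeebbce
  10 |   5 | beaccbdecaaaaeebbce
  11 |  13 | caaaaeebbce
  12 |   9 | cbdecaaaaeebbce
  13 |   8 | ccbdecaaaaeebbce
  14 |   2 | cdabeaccbdecaaaaeebbce
  15 |  22 | ce
  16 |   3 | dabeaccbdecaaaaeebbce
  17 |   0 | dbcdabeaccbdecaaaaeebbce
  18 |  11 | decaaaaeebbce
  19 |  23 | e
  20 |   6 | eaccbdecaaaaeebbce
  21 |  19 | ebbce
  22 |  12 | ecaaaaeebbce
  23 |  18 | eebbce

SA = [14, 15, 16, 4, 7, 17, 20, 1, 21, 10, 5, 13, 9, 8, 2, 22, 3, 0, 11, 23, 6, 19, 12, 18]
[i] adj suffixes → lcp
  [1] 14/15 → 3 ('aaa')
  [2] 15/16 → 2 ('aa')
  [3] 16/4 → 1 ('a')
  [4] 4/7 → 1 ('a')
  [5] 7/17 → 1 ('a')
  [6] 17/20 → 0 ('')
  [7] 20/1 → 1 ('b')
  [8] 1/21 → 2 ('bc')
  [9] 21/10 → 1 ('b')
  [10] 10/5 → 1 ('b')
  [11] 5/13 → 0 ('')
  [12] 13/9 → 1 ('c')
  [13] 9/8 → 1 ('c')
  [14] 8/2 → 1 ('c')
  [15] 2/22 → 1 ('c')
  [16] 22/3 → 0 ('')
  [17] 3/0 → 1 ('d')
  [18] 0/11 → 1 ('d')
  [19] 11/23 → 0 ('')
  [20] 23/6 → 1 ('e')
  [21] 6/19 → 1 ('e')
  [22] 19/12 → 1 ('e')
  [23] 12/18 → 1 ('e')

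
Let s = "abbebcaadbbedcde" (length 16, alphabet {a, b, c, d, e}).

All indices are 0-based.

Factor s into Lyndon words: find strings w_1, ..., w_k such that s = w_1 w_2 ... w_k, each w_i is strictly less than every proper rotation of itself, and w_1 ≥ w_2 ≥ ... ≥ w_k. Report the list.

emit factor 1: 'abbebc' (i=0, period=6)
emit factor 2: 'aadbbedcde' (i=6, period=10)

["abbebc", "aadbbedcde"]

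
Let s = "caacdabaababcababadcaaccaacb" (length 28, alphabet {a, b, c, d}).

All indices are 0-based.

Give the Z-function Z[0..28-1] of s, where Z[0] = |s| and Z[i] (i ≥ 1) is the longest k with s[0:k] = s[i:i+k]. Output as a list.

[28, 0, 0, 1, 0, 0, 0, 0, 0, 0, 0, 0, 2, 0, 0, 0, 0, 0, 0, 4, 0, 0, 1, 4, 0, 0, 1, 0]

Z[0]=28
i=1: outside box; Z[1]=0
i=2: outside box; Z[2]=0
i=3: outside box; Z[3]=1 scan→box=[3,4)
i=4: outside box; Z[4]=0
i=5: outside box; Z[5]=0
i=6: outside box; Z[6]=0
i=7: outside box; Z[7]=0
i=8: outside box; Z[8]=0
i=9: outside box; Z[9]=0
i=10: outside box; Z[10]=0
i=11: outside box; Z[11]=0
i=12: outside box; Z[12]=2 scan→box=[12,14)
i=13: min(r-i=1, Z[1]=0)=0; Z[13]=0
i=14: outside box; Z[14]=0
i=15: outside box; Z[15]=0
i=16: outside box; Z[16]=0
i=17: outside box; Z[17]=0
i=18: outside box; Z[18]=0
i=19: outside box; Z[19]=4 scan→box=[19,23)
i=20: min(r-i=3, Z[1]=0)=0; Z[20]=0
i=21: min(r-i=2, Z[2]=0)=0; Z[21]=0
i=22: min(r-i=1, Z[3]=1)=1; Z[22]=1
i=23: outside box; Z[23]=4 scan→box=[23,27)
i=24: min(r-i=3, Z[1]=0)=0; Z[24]=0
i=25: min(r-i=2, Z[2]=0)=0; Z[25]=0
i=26: min(r-i=1, Z[3]=1)=1; Z[26]=1
i=27: outside box; Z[27]=0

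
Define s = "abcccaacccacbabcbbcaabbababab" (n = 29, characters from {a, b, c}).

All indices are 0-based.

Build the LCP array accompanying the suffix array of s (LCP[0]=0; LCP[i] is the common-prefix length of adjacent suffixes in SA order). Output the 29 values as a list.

rank | idx | suffix
   0 |  19 | aabbababab
   1 |   5 | aacccacbabcbbcaabbababab
   2 |  27 | ab
   3 |  25 | abab
   4 |  23 | ababab
   5 |  20 | abbababab
   6 |  13 | abcbbcaabbababab
   7 |   0 | abcccaacccacbabcbbcaabbababab
   8 |  10 | acbabcbbcaabbababab
   9 |   6 | acccacbabcbbcaabbababab
  10 |  28 | b
  11 |  26 | bab
  12 |  24 | babab
  13 |  22 | bababab
  14 |  12 | babcbbcaabbababab
  15 |  21 | bbababab
  16 |  16 | bbcaabbababab
  17 |  17 | bcaabbababab
  18 |  14 | bcbbcaabbababab
  19 |   1 | bcccaacccacbabcbbcaabbababab
  20 |  18 | caabbababab
  21 |   4 | caacccacbabcbbcaabbababab
  22 |   9 | cacbabcbbcaabbababab
  23 |  11 | cbabcbbcaabbababab
  24 |  15 | cbbcaabbababab
  25 |   3 | ccaacccacbabcbbcaabbababab
  26 |   8 | ccacbabcbbcaabbababab
  27 |   2 | cccaacccacbabcbbcaabbababab
  28 |   7 | cccacbabcbbcaabbababab

SA = [19, 5, 27, 25, 23, 20, 13, 0, 10, 6, 28, 26, 24, 22, 12, 21, 16, 17, 14, 1, 18, 4, 9, 11, 15, 3, 8, 2, 7]
rank  pair      lcp
   1  s[19:],s[5:]  2  'aa'
   2  s[5:],s[27:]  1  'a'
   3  s[27:],s[25:]  2  'ab'
   4  s[25:],s[23:]  4  'abab'
   5  s[23:],s[20:]  2  'ab'
   6  s[20:],s[13:]  2  'ab'
   7  s[13:],s[0:]  3  'abc'
   8  s[0:],s[10:]  1  'a'
   9  s[10:],s[6:]  2  'ac'
  10  s[6:],s[28:]  0  ''
  11  s[28:],s[26:]  1  'b'
  12  s[26:],s[24:]  3  'bab'
  13  s[24:],s[22:]  5  'babab'
  14  s[22:],s[12:]  3  'bab'
  15  s[12:],s[21:]  1  'b'
  16  s[21:],s[16:]  2  'bb'
  17  s[16:],s[17:]  1  'b'
  18  s[17:],s[14:]  2  'bc'
  19  s[14:],s[1:]  2  'bc'
  20  s[1:],s[18:]  0  ''
  21  s[18:],s[4:]  3  'caa'
  22  s[4:],s[9:]  2  'ca'
  23  s[9:],s[11:]  1  'c'
  24  s[11:],s[15:]  2  'cb'
  25  s[15:],s[3:]  1  'c'
  26  s[3:],s[8:]  3  'cca'
  27  s[8:],s[2:]  2  'cc'
  28  s[2:],s[7:]  4  'ccca'

[0, 2, 1, 2, 4, 2, 2, 3, 1, 2, 0, 1, 3, 5, 3, 1, 2, 1, 2, 2, 0, 3, 2, 1, 2, 1, 3, 2, 4]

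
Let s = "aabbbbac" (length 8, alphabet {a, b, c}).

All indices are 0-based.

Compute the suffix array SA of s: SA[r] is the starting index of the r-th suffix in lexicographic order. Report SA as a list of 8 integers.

sorted suffixes:
  #0 SA[0]=0  'aabbbbac'
  #1 SA[1]=1  'abbbbac'
  #2 SA[2]=6  'ac'
  #3 SA[3]=5  'bac'
  #4 SA[4]=4  'bbac'
  #5 SA[5]=3  'bbbac'
  #6 SA[6]=2  'bbbbac'
  #7 SA[7]=7  'c'

[0, 1, 6, 5, 4, 3, 2, 7]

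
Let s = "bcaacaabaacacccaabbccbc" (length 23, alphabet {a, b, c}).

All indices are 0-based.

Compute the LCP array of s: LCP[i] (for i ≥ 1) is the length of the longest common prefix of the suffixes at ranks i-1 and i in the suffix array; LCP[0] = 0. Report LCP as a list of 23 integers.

[0, 3, 2, 4, 1, 2, 1, 3, 2, 0, 1, 1, 2, 2, 0, 1, 4, 3, 2, 1, 1, 2, 2]

rank | idx | suffix
   0 |   5 | aabaacacccaabbccbc
   1 |  15 | aabbccbc
   2 |   2 | aacaabaacacccaabbccbc
   3 |   8 | aacacccaabbccbc
   4 |   6 | abaacacccaabbccbc
   5 |  16 | abbccbc
   6 |   3 | acaabaacacccaabbccbc
   7 |   9 | acacccaabbccbc
   8 |  11 | acccaabbccbc
   9 |   7 | baacacccaabbccbc
  10 |  17 | bbccbc
  11 |  21 | bc
  12 |   0 | bcaacaabaacacccaabbccbc
  13 |  18 | bccbc
  14 |  22 | c
  15 |   4 | caabaacacccaabbccbc
  16 |  14 | caabbccbc
  17 |   1 | caacaabaacacccaabbccbc
  18 |  10 | cacccaabbccbc
  19 |  20 | cbc
  20 |  13 | ccaabbccbc
  21 |  19 | ccbc
  22 |  12 | cccaabbccbc

SA = [5, 15, 2, 8, 6, 16, 3, 9, 11, 7, 17, 21, 0, 18, 22, 4, 14, 1, 10, 20, 13, 19, 12]
i: (SA[i-1],SA[i]) lcp shared
  1: (5,15) 3 'aab'
  2: (15,2) 2 'aa'
  3: (2,8) 4 'aaca'
  4: (8,6) 1 'a'
  5: (6,16) 2 'ab'
  6: (16,3) 1 'a'
  7: (3,9) 3 'aca'
  8: (9,11) 2 'ac'
  9: (11,7) 0 ''
  10: (7,17) 1 'b'
  11: (17,21) 1 'b'
  12: (21,0) 2 'bc'
  13: (0,18) 2 'bc'
  14: (18,22) 0 ''
  15: (22,4) 1 'c'
  16: (4,14) 4 'caab'
  17: (14,1) 3 'caa'
  18: (1,10) 2 'ca'
  19: (10,20) 1 'c'
  20: (20,13) 1 'c'
  21: (13,19) 2 'cc'
  22: (19,12) 2 'cc'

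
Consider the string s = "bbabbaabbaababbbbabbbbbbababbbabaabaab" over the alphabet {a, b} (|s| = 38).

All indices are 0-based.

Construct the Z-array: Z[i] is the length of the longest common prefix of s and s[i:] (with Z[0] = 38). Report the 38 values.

[38, 1, 0, 3, 1, 0, 0, 3, 1, 0, 0, 1, 0, 2, 2, 5, 1, 0, 2, 2, 2, 2, 4, 1, 0, 1, 0, 2, 4, 1, 0, 1, 0, 0, 1, 0, 0, 1]

Z[0]=38
i=1: i≥r, start 0; Z[1]=1 extend→box=[1,2)
i=2: i≥r, start 0; Z[2]=0
i=3: i≥r, start 0; Z[3]=3 extend→box=[3,6)
i=4: min(r-i=2, Z[1]=1)=1; Z[4]=1
i=5: min(r-i=1, Z[2]=0)=0; Z[5]=0
i=6: i≥r, start 0; Z[6]=0
i=7: i≥r, start 0; Z[7]=3 extend→box=[7,10)
i=8: min(r-i=2, Z[1]=1)=1; Z[8]=1
i=9: min(r-i=1, Z[2]=0)=0; Z[9]=0
i=10: i≥r, start 0; Z[10]=0
i=11: i≥r, start 0; Z[11]=1 extend→box=[11,12)
i=12: i≥r, start 0; Z[12]=0
i=13: i≥r, start 0; Z[13]=2 extend→box=[13,15)
i=14: min(r-i=1, Z[1]=1)=1; Z[14]=2 extend→box=[14,16)
i=15: min(r-i=1, Z[1]=1)=1; Z[15]=5 extend→box=[15,20)
i=16: min(r-i=4, Z[1]=1)=1; Z[16]=1
i=17: min(r-i=3, Z[2]=0)=0; Z[17]=0
i=18: min(r-i=2, Z[3]=3)=2; Z[18]=2
i=19: min(r-i=1, Z[4]=1)=1; Z[19]=2 extend→box=[19,21)
i=20: min(r-i=1, Z[1]=1)=1; Z[20]=2 extend→box=[20,22)
i=21: min(r-i=1, Z[1]=1)=1; Z[21]=2 extend→box=[21,23)
i=22: min(r-i=1, Z[1]=1)=1; Z[22]=4 extend→box=[22,26)
i=23: min(r-i=3, Z[1]=1)=1; Z[23]=1
i=24: min(r-i=2, Z[2]=0)=0; Z[24]=0
i=25: min(r-i=1, Z[3]=3)=1; Z[25]=1
i=26: i≥r, start 0; Z[26]=0
i=27: i≥r, start 0; Z[27]=2 extend→box=[27,29)
i=28: min(r-i=1, Z[1]=1)=1; Z[28]=4 extend→box=[28,32)
i=29: min(r-i=3, Z[1]=1)=1; Z[29]=1
i=30: min(r-i=2, Z[2]=0)=0; Z[30]=0
i=31: min(r-i=1, Z[3]=3)=1; Z[31]=1
i=32: i≥r, start 0; Z[32]=0
i=33: i≥r, start 0; Z[33]=0
i=34: i≥r, start 0; Z[34]=1 extend→box=[34,35)
i=35: i≥r, start 0; Z[35]=0
i=36: i≥r, start 0; Z[36]=0
i=37: i≥r, start 0; Z[37]=1 extend→box=[37,38)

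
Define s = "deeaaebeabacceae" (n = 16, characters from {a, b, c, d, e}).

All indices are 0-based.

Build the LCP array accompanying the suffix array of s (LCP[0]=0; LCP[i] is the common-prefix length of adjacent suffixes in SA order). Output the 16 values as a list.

sorted suffixes:
  #0 SA[0]=3  'aaebeabacceae'
  #1 SA[1]=8  'abacceae'
  #2 SA[2]=10  'acceae'
  #3 SA[3]=14  'ae'
  #4 SA[4]=4  'aebeabacceae'
  #5 SA[5]=9  'bacceae'
  #6 SA[6]=6  'beabacceae'
  #7 SA[7]=11  'cceae'
  #8 SA[8]=12  'ceae'
  #9 SA[9]=0  'deeaaebeabacceae'
  #10 SA[10]=15  'e'
  #11 SA[11]=2  'eaaebeabacceae'
  #12 SA[12]=7  'eabacceae'
  #13 SA[13]=13  'eae'
  #14 SA[14]=5  'ebeabacceae'
  #15 SA[15]=1  'eeaaebeabacceae'

SA = [3, 8, 10, 14, 4, 9, 6, 11, 12, 0, 15, 2, 7, 13, 5, 1]
rank  pair      lcp
   1  s[3:],s[8:]  1  'a'
   2  s[8:],s[10:]  1  'a'
   3  s[10:],s[14:]  1  'a'
   4  s[14:],s[4:]  2  'ae'
   5  s[4:],s[9:]  0  ''
   6  s[9:],s[6:]  1  'b'
   7  s[6:],s[11:]  0  ''
   8  s[11:],s[12:]  1  'c'
   9  s[12:],s[0:]  0  ''
  10  s[0:],s[15:]  0  ''
  11  s[15:],s[2:]  1  'e'
  12  s[2:],s[7:]  2  'ea'
  13  s[7:],s[13:]  2  'ea'
  14  s[13:],s[5:]  1  'e'
  15  s[5:],s[1:]  1  'e'

[0, 1, 1, 1, 2, 0, 1, 0, 1, 0, 0, 1, 2, 2, 1, 1]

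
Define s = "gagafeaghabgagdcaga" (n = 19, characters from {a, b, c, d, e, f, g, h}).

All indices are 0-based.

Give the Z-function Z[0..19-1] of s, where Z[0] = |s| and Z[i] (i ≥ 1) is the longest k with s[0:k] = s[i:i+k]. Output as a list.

[19, 0, 2, 0, 0, 0, 0, 1, 0, 0, 0, 3, 0, 1, 0, 0, 0, 2, 0]

Z[0]=19
i=1: outside box; Z[1]=0
i=2: outside box; Z[2]=2 extend→box=[2,4)
i=3: min(r-i=1, Z[1]=0)=0; Z[3]=0
i=4: outside box; Z[4]=0
i=5: outside box; Z[5]=0
i=6: outside box; Z[6]=0
i=7: outside box; Z[7]=1 extend→box=[7,8)
i=8: outside box; Z[8]=0
i=9: outside box; Z[9]=0
i=10: outside box; Z[10]=0
i=11: outside box; Z[11]=3 extend→box=[11,14)
i=12: min(r-i=2, Z[1]=0)=0; Z[12]=0
i=13: min(r-i=1, Z[2]=2)=1; Z[13]=1
i=14: outside box; Z[14]=0
i=15: outside box; Z[15]=0
i=16: outside box; Z[16]=0
i=17: outside box; Z[17]=2 extend→box=[17,19)
i=18: min(r-i=1, Z[1]=0)=0; Z[18]=0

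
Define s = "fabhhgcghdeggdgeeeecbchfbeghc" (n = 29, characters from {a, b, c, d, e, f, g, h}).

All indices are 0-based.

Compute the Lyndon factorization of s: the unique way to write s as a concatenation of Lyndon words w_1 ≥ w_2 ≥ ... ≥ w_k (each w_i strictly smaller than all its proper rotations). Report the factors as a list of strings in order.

emit factor 1: 'f' (i=0, period=1)
emit factor 2: 'abhhgcghdeggdgeeeecbchfbeghc' (i=1, period=28)

["f", "abhhgcghdeggdgeeeecbchfbeghc"]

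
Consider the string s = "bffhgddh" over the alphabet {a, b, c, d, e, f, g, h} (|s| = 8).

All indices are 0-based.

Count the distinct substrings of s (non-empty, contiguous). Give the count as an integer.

33

rank | idx | suffix
   0 |   0 | bffhgddh
   1 |   5 | ddh
   2 |   6 | dh
   3 |   1 | ffhgddh
   4 |   2 | fhgddh
   5 |   4 | gddh
   6 |   7 | h
   7 |   3 | hgddh

SA = [0, 5, 6, 1, 2, 4, 7, 3]
rank  pair      lcp
   1  s[0:],s[5:]  0  ''
   2  s[5:],s[6:]  1  'd'
   3  s[6:],s[1:]  0  ''
   4  s[1:],s[2:]  1  'f'
   5  s[2:],s[4:]  0  ''
   6  s[4:],s[7:]  0  ''
   7  s[7:],s[3:]  1  'h'

n(n+1)/2 = 8·9/2 = 36
Σ LCP = 0 + 0 + 1 + 0 + 1 + 0 + 0 + 1 = 3
distinct = 36 − 3 = 33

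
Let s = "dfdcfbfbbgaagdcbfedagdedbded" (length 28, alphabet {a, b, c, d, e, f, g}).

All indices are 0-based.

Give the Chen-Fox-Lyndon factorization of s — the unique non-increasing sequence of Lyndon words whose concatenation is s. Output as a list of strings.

emit factor 1: 'df' (i=0, period=2)
emit factor 2: 'd' (i=2, period=1)
emit factor 3: 'cf' (i=3, period=2)
emit factor 4: 'bf' (i=5, period=2)
emit factor 5: 'bbg' (i=7, period=3)
emit factor 6: 'aagdcbfedagdedbded' (i=10, period=18)

["df", "d", "cf", "bf", "bbg", "aagdcbfedagdedbded"]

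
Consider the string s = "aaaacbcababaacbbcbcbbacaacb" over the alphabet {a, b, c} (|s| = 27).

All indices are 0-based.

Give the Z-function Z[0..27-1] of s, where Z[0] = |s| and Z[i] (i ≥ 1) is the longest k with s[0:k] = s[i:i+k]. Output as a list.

[27, 3, 2, 1, 0, 0, 0, 1, 0, 1, 0, 2, 1, 0, 0, 0, 0, 0, 0, 0, 0, 1, 0, 2, 1, 0, 0]

Z[0]=27
i=1: fresh scan; Z[1]=3 grow→box=[1,4)
i=2: min(r-i=2, Z[1]=3)=2; Z[2]=2
i=3: min(r-i=1, Z[2]=2)=1; Z[3]=1
i=4: fresh scan; Z[4]=0
i=5: fresh scan; Z[5]=0
i=6: fresh scan; Z[6]=0
i=7: fresh scan; Z[7]=1 grow→box=[7,8)
i=8: fresh scan; Z[8]=0
i=9: fresh scan; Z[9]=1 grow→box=[9,10)
i=10: fresh scan; Z[10]=0
i=11: fresh scan; Z[11]=2 grow→box=[11,13)
i=12: min(r-i=1, Z[1]=3)=1; Z[12]=1
i=13: fresh scan; Z[13]=0
i=14: fresh scan; Z[14]=0
i=15: fresh scan; Z[15]=0
i=16: fresh scan; Z[16]=0
i=17: fresh scan; Z[17]=0
i=18: fresh scan; Z[18]=0
i=19: fresh scan; Z[19]=0
i=20: fresh scan; Z[20]=0
i=21: fresh scan; Z[21]=1 grow→box=[21,22)
i=22: fresh scan; Z[22]=0
i=23: fresh scan; Z[23]=2 grow→box=[23,25)
i=24: min(r-i=1, Z[1]=3)=1; Z[24]=1
i=25: fresh scan; Z[25]=0
i=26: fresh scan; Z[26]=0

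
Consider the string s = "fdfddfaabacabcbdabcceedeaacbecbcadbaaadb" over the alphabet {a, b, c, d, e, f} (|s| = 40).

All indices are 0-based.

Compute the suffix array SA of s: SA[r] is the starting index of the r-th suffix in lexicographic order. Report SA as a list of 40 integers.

[35, 6, 24, 36, 7, 11, 16, 9, 25, 37, 32, 39, 34, 8, 30, 12, 17, 14, 27, 10, 31, 29, 13, 26, 18, 19, 15, 38, 33, 3, 22, 4, 1, 23, 28, 21, 20, 5, 2, 0]

rank→(start, suffix):
  0 → (35, 'aaadb')
  1 → (6, 'aabacabcbdabcceedeaacbecbcadbaaadb')
  2 → (24, 'aacbecbcadbaaadb')
  3 → (36, 'aadb')
  4 → (7, 'abacabcbdabcceedeaacbecbcadbaaadb')
  5 → (11, 'abcbdabcceedeaacbecbcadbaaadb')
  6 → (16, 'abcceedeaacbecbcadbaaadb')
  7 → (9, 'acabcbdabcceedeaacbecbcadbaaadb')
  8 → (25, 'acbecbcadbaaadb')
  9 → (37, 'adb')
  10 → (32, 'adbaaadb')
  11 → (39, 'b')
  12 → (34, 'baaadb')
  13 → (8, 'bacabcbdabcceedeaacbecbcadbaaadb')
  14 → (30, 'bcadbaaadb')
  15 → (12, 'bcbdabcceedeaacbecbcadbaaadb')
  16 → (17, 'bcceedeaacbecbcadbaaadb')
  17 → (14, 'bdabcceedeaacbecbcadbaaadb')
  18 → (27, 'becbcadbaaadb')
  19 → (10, 'cabcbdabcceedeaacbecbcadbaaadb')
  20 → (31, 'cadbaaadb')
  21 → (29, 'cbcadbaaadb')
  22 → (13, 'cbdabcceedeaacbecbcadbaaadb')
  23 → (26, 'cbecbcadbaaadb')
  24 → (18, 'cceedeaacbecbcadbaaadb')
  25 → (19, 'ceedeaacbecbcadbaaadb')
  26 → (15, 'dabcceedeaacbecbcadbaaadb')
  27 → (38, 'db')
  28 → (33, 'dbaaadb')
  29 → (3, 'ddfaabacabcbdabcceedeaacbecbcadbaaadb')
  30 → (22, 'deaacbecbcadbaaadb')
  31 → (4, 'dfaabacabcbdabcceedeaacbecbcadbaaadb')
  32 → (1, 'dfddfaabacabcbdabcceedeaacbecbcadbaaadb')
  33 → (23, 'eaacbecbcadbaaadb')
  34 → (28, 'ecbcadbaaadb')
  35 → (21, 'edeaacbecbcadbaaadb')
  36 → (20, 'eedeaacbecbcadbaaadb')
  37 → (5, 'faabacabcbdabcceedeaacbecbcadbaaadb')
  38 → (2, 'fddfaabacabcbdabcceedeaacbecbcadbaaadb')
  39 → (0, 'fdfddfaabacabcbdabcceedeaacbecbcadbaaadb')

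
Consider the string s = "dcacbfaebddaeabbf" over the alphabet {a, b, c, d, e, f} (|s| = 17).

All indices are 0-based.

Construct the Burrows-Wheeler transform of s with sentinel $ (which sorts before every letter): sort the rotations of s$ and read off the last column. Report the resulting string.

fecdfaebcdad$baabb

rank  rotation            last
    0  $dcacbfaebddaeabbf  f
    1  abbf$dcacbfaebddae  e
    2  acbfaebddaeabbf$dc  c
    3  aeabbf$dcacbfaebdd  d
    4  aebddaeabbf$dcacbf  f
    5  bbf$dcacbfaebddaea  a
    6  bddaeabbf$dcacbfae  e
    7  bf$dcacbfaebddaeab  b
    8  bfaebddaeabbf$dcac  c
    9  cacbfaebddaeabbf$d  d
   10  cbfaebddaeabbf$dca  a
   11  daeabbf$dcacbfaebd  d
   12  dcacbfaebddaeabbf$  $
   13  ddaeabbf$dcacbfaeb  b
   14  eabbf$dcacbfaebdda  a
   15  ebddaeabbf$dcacbfa  a
   16  f$dcacbfaebddaeabb  b
   17  faebddaeabbf$dcacb  b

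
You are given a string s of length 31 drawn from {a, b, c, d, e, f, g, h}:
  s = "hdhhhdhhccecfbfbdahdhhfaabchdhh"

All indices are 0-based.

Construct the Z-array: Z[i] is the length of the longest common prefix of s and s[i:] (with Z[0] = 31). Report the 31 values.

Z[0]=31
i=1: fresh scan; Z[1]=0
i=2: fresh scan; Z[2]=1 scan→box=[2,3)
i=3: fresh scan; Z[3]=1 scan→box=[3,4)
i=4: fresh scan; Z[4]=4 scan→box=[4,8)
i=5: min(r-i=3, Z[1]=0)=0; Z[5]=0
i=6: min(r-i=2, Z[2]=1)=1; Z[6]=1
i=7: min(r-i=1, Z[3]=1)=1; Z[7]=1
i=8: fresh scan; Z[8]=0
i=9: fresh scan; Z[9]=0
i=10: fresh scan; Z[10]=0
i=11: fresh scan; Z[11]=0
i=12: fresh scan; Z[12]=0
i=13: fresh scan; Z[13]=0
i=14: fresh scan; Z[14]=0
i=15: fresh scan; Z[15]=0
i=16: fresh scan; Z[16]=0
i=17: fresh scan; Z[17]=0
i=18: fresh scan; Z[18]=4 scan→box=[18,22)
i=19: min(r-i=3, Z[1]=0)=0; Z[19]=0
i=20: min(r-i=2, Z[2]=1)=1; Z[20]=1
i=21: min(r-i=1, Z[3]=1)=1; Z[21]=1
i=22: fresh scan; Z[22]=0
i=23: fresh scan; Z[23]=0
i=24: fresh scan; Z[24]=0
i=25: fresh scan; Z[25]=0
i=26: fresh scan; Z[26]=0
i=27: fresh scan; Z[27]=4 scan→box=[27,31)
i=28: min(r-i=3, Z[1]=0)=0; Z[28]=0
i=29: min(r-i=2, Z[2]=1)=1; Z[29]=1
i=30: min(r-i=1, Z[3]=1)=1; Z[30]=1

[31, 0, 1, 1, 4, 0, 1, 1, 0, 0, 0, 0, 0, 0, 0, 0, 0, 0, 4, 0, 1, 1, 0, 0, 0, 0, 0, 4, 0, 1, 1]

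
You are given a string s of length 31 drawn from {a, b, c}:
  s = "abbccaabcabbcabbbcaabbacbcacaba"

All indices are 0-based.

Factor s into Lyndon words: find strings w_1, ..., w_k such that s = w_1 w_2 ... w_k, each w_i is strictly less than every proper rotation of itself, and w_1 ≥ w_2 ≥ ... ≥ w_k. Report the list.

["abbcc", "aabcabbcabbbc", "aabbacbcacab", "a"]

emit factor 1: 'abbcc' (i=0, period=5)
emit factor 2: 'aabcabbcabbbc' (i=5, period=13)
emit factor 3: 'aabbacbcacab' (i=18, period=12)
emit factor 4: 'a' (i=30, period=1)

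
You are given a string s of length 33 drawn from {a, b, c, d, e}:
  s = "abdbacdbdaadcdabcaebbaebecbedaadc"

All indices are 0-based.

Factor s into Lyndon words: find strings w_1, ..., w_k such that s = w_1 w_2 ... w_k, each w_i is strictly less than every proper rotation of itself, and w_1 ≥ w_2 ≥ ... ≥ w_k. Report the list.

["abdbacdbd", "aadcdabcaebbaebecbed", "aadc"]

emit factor 1: 'abdbacdbd' (i=0, period=9)
emit factor 2: 'aadcdabcaebbaebecbed' (i=9, period=20)
emit factor 3: 'aadc' (i=29, period=4)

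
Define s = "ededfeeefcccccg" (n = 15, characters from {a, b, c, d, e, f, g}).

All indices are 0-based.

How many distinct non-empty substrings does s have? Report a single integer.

sorted suffixes:
  #0 SA[0]=9  'cccccg'
  #1 SA[1]=10  'ccccg'
  #2 SA[2]=11  'cccg'
  #3 SA[3]=12  'ccg'
  #4 SA[4]=13  'cg'
  #5 SA[5]=1  'dedfeeefcccccg'
  #6 SA[6]=3  'dfeeefcccccg'
  #7 SA[7]=0  'ededfeeefcccccg'
  #8 SA[8]=2  'edfeeefcccccg'
  #9 SA[9]=5  'eeefcccccg'
  #10 SA[10]=6  'eefcccccg'
  #11 SA[11]=7  'efcccccg'
  #12 SA[12]=8  'fcccccg'
  #13 SA[13]=4  'feeefcccccg'
  #14 SA[14]=14  'g'

SA = [9, 10, 11, 12, 13, 1, 3, 0, 2, 5, 6, 7, 8, 4, 14]
[i] adj suffixes → lcp
  [1] 9/10 → 4 ('cccc')
  [2] 10/11 → 3 ('ccc')
  [3] 11/12 → 2 ('cc')
  [4] 12/13 → 1 ('c')
  [5] 13/1 → 0 ('')
  [6] 1/3 → 1 ('d')
  [7] 3/0 → 0 ('')
  [8] 0/2 → 2 ('ed')
  [9] 2/5 → 1 ('e')
  [10] 5/6 → 2 ('ee')
  [11] 6/7 → 1 ('e')
  [12] 7/8 → 0 ('')
  [13] 8/4 → 1 ('f')
  [14] 4/14 → 0 ('')

n(n+1)/2 = 15·16/2 = 120
Σ LCP = 0 + 4 + 3 + 2 + 1 + 0 + 1 + 0 + 2 + 1 + 2 + 1 + 0 + 1 + 0 = 18
distinct = 120 − 18 = 102

102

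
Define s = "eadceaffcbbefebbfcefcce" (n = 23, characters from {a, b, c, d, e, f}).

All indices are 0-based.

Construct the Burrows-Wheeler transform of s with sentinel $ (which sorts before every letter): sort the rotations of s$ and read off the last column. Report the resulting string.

rank  rotation                  last
    0  $eadceaffcbbefebbfcefcce  e
    1  adceaffcbbefebbfcefcce$e  e
    2  affcbbefebbfcefcce$eadce  e
    3  bbefebbfcefcce$eadceaffc  c
    4  bbfcefcce$eadceaffcbbefe  e
    5  befebbfcefcce$eadceaffcb  b
    6  bfcefcce$eadceaffcbbefeb  b
    7  cbbefebbfcefcce$eadceaff  f
    8  cce$eadceaffcbbefebbfcef  f
    9  ce$eadceaffcbbefebbfcefc  c
   10  ceaffcbbefebbfcefcce$ead  d
   11  cefcce$eadceaffcbbefebbf  f
   12  dceaffcbbefebbfcefcce$ea  a
   13  e$eadceaffcbbefebbfcefcc  c
   14  eadceaffcbbefebbfcefcce$  $
   15  eaffcbbefebbfcefcce$eadc  c
   16  ebbfcefcce$eadceaffcbbef  f
   17  efcce$eadceaffcbbefebbfc  c
   18  efebbfcefcce$eadceaffcbb  b
   19  fcbbefebbfcefcce$eadceaf  f
   20  fcce$eadceaffcbbefebbfce  e
   21  fcefcce$eadceaffcbbefebb  b
   22  febbfcefcce$eadceaffcbbe  e
   23  ffcbbefebbfcefcce$eadcea  a

eeecebbffcdfac$cfcbfebea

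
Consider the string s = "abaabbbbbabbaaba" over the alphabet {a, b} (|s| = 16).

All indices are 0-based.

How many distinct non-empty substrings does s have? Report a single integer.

102

rank→(start, suffix):
  0 → (15, 'a')
  1 → (12, 'aaba')
  2 → (2, 'aabbbbbabbaaba')
  3 → (13, 'aba')
  4 → (0, 'abaabbbbbabbaaba')
  5 → (9, 'abbaaba')
  6 → (3, 'abbbbbabbaaba')
  7 → (14, 'ba')
  8 → (11, 'baaba')
  9 → (1, 'baabbbbbabbaaba')
  10 → (8, 'babbaaba')
  11 → (10, 'bbaaba')
  12 → (7, 'bbabbaaba')
  13 → (6, 'bbbabbaaba')
  14 → (5, 'bbbbabbaaba')
  15 → (4, 'bbbbbabbaaba')

SA = [15, 12, 2, 13, 0, 9, 3, 14, 11, 1, 8, 10, 7, 6, 5, 4]
rank  pair      lcp
   1  s[15:],s[12:]  1  'a'
   2  s[12:],s[2:]  3  'aab'
   3  s[2:],s[13:]  1  'a'
   4  s[13:],s[0:]  3  'aba'
   5  s[0:],s[9:]  2  'ab'
   6  s[9:],s[3:]  3  'abb'
   7  s[3:],s[14:]  0  ''
   8  s[14:],s[11:]  2  'ba'
   9  s[11:],s[1:]  4  'baab'
  10  s[1:],s[8:]  2  'ba'
  11  s[8:],s[10:]  1  'b'
  12  s[10:],s[7:]  3  'bba'
  13  s[7:],s[6:]  2  'bb'
  14  s[6:],s[5:]  3  'bbb'
  15  s[5:],s[4:]  4  'bbbb'

n(n+1)/2 = 16·17/2 = 136
Σ LCP = 0 + 1 + 3 + 1 + 3 + 2 + 3 + 0 + 2 + 4 + 2 + 1 + 3 + 2 + 3 + 4 = 34
distinct = 136 − 34 = 102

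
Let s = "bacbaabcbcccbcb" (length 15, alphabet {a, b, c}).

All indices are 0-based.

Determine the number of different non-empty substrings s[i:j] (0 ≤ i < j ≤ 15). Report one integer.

sorted suffixes:
  #0 SA[0]=4  'aabcbcccbcb'
  #1 SA[1]=5  'abcbcccbcb'
  #2 SA[2]=1  'acbaabcbcccbcb'
  #3 SA[3]=14  'b'
  #4 SA[4]=3  'baabcbcccbcb'
  #5 SA[5]=0  'bacbaabcbcccbcb'
  #6 SA[6]=12  'bcb'
  #7 SA[7]=6  'bcbcccbcb'
  #8 SA[8]=8  'bcccbcb'
  #9 SA[9]=13  'cb'
  #10 SA[10]=2  'cbaabcbcccbcb'
  #11 SA[11]=11  'cbcb'
  #12 SA[12]=7  'cbcccbcb'
  #13 SA[13]=10  'ccbcb'
  #14 SA[14]=9  'cccbcb'

SA = [4, 5, 1, 14, 3, 0, 12, 6, 8, 13, 2, 11, 7, 10, 9]
i: (SA[i-1],SA[i]) lcp shared
  1: (4,5) 1 'a'
  2: (5,1) 1 'a'
  3: (1,14) 0 ''
  4: (14,3) 1 'b'
  5: (3,0) 2 'ba'
  6: (0,12) 1 'b'
  7: (12,6) 3 'bcb'
  8: (6,8) 2 'bc'
  9: (8,13) 0 ''
  10: (13,2) 2 'cb'
  11: (2,11) 2 'cb'
  12: (11,7) 3 'cbc'
  13: (7,10) 1 'c'
  14: (10,9) 2 'cc'

n(n+1)/2 = 15·16/2 = 120
Σ LCP = 0 + 1 + 1 + 0 + 1 + 2 + 1 + 3 + 2 + 0 + 2 + 2 + 3 + 1 + 2 = 21
distinct = 120 − 21 = 99

99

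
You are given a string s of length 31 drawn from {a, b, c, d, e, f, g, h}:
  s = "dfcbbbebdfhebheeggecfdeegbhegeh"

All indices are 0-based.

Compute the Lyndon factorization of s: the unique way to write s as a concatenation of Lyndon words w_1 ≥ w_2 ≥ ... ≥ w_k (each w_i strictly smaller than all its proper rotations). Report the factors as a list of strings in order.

["df", "c", "bbbebdfhebheeggecfdeegbhegeh"]

emit factor 1: 'df' (i=0, period=2)
emit factor 2: 'c' (i=2, period=1)
emit factor 3: 'bbbebdfhebheeggecfdeegbhegeh' (i=3, period=28)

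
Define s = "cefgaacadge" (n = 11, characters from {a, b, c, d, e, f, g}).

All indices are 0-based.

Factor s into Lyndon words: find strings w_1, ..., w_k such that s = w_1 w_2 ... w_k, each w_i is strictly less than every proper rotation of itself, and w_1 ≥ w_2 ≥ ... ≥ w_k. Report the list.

emit factor 1: 'cefg' (i=0, period=4)
emit factor 2: 'aacadge' (i=4, period=7)

["cefg", "aacadge"]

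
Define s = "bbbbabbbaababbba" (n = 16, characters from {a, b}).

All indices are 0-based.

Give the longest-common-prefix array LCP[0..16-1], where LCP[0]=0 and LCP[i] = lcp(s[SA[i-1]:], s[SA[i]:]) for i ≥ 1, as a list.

[0, 1, 1, 2, 5, 0, 2, 2, 6, 1, 3, 3, 2, 4, 4, 3]

rank | idx | suffix
   0 |  15 | a
   1 |   8 | aababbba
   2 |   9 | ababbba
   3 |  11 | abbba
   4 |   4 | abbbaababbba
   5 |  14 | ba
   6 |   7 | baababbba
   7 |  10 | babbba
   8 |   3 | babbbaababbba
   9 |  13 | bba
  10 |   6 | bbaababbba
  11 |   2 | bbabbbaababbba
  12 |  12 | bbba
  13 |   5 | bbbaababbba
  14 |   1 | bbbabbbaababbba
  15 |   0 | bbbbabbbaababbba

SA = [15, 8, 9, 11, 4, 14, 7, 10, 3, 13, 6, 2, 12, 5, 1, 0]
rank  pair      lcp
   1  s[15:],s[8:]  1  'a'
   2  s[8:],s[9:]  1  'a'
   3  s[9:],s[11:]  2  'ab'
   4  s[11:],s[4:]  5  'abbba'
   5  s[4:],s[14:]  0  ''
   6  s[14:],s[7:]  2  'ba'
   7  s[7:],s[10:]  2  'ba'
   8  s[10:],s[3:]  6  'babbba'
   9  s[3:],s[13:]  1  'b'
  10  s[13:],s[6:]  3  'bba'
  11  s[6:],s[2:]  3  'bba'
  12  s[2:],s[12:]  2  'bb'
  13  s[12:],s[5:]  4  'bbba'
  14  s[5:],s[1:]  4  'bbba'
  15  s[1:],s[0:]  3  'bbb'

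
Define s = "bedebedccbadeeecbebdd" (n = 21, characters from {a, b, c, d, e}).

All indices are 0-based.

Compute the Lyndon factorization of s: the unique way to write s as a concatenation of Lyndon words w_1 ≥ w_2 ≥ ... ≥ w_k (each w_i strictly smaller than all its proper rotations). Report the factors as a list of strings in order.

emit factor 1: 'bede' (i=0, period=4)
emit factor 2: 'bedcc' (i=4, period=5)
emit factor 3: 'b' (i=9, period=1)
emit factor 4: 'adeeecbebdd' (i=10, period=11)

["bede", "bedcc", "b", "adeeecbebdd"]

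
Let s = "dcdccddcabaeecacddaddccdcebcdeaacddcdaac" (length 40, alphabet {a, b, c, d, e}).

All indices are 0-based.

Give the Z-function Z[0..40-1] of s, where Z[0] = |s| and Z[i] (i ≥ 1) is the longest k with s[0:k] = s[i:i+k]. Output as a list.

[40, 0, 2, 0, 0, 1, 2, 0, 0, 0, 0, 0, 0, 0, 0, 0, 1, 1, 0, 1, 2, 0, 0, 2, 0, 0, 0, 0, 1, 0, 0, 0, 0, 1, 3, 0, 1, 0, 0, 0]

Z[0]=40
i=1: i≥r, start 0; Z[1]=0
i=2: i≥r, start 0; Z[2]=2 grow→box=[2,4)
i=3: min(r-i=1, Z[1]=0)=0; Z[3]=0
i=4: i≥r, start 0; Z[4]=0
i=5: i≥r, start 0; Z[5]=1 grow→box=[5,6)
i=6: i≥r, start 0; Z[6]=2 grow→box=[6,8)
i=7: min(r-i=1, Z[1]=0)=0; Z[7]=0
i=8: i≥r, start 0; Z[8]=0
i=9: i≥r, start 0; Z[9]=0
i=10: i≥r, start 0; Z[10]=0
i=11: i≥r, start 0; Z[11]=0
i=12: i≥r, start 0; Z[12]=0
i=13: i≥r, start 0; Z[13]=0
i=14: i≥r, start 0; Z[14]=0
i=15: i≥r, start 0; Z[15]=0
i=16: i≥r, start 0; Z[16]=1 grow→box=[16,17)
i=17: i≥r, start 0; Z[17]=1 grow→box=[17,18)
i=18: i≥r, start 0; Z[18]=0
i=19: i≥r, start 0; Z[19]=1 grow→box=[19,20)
i=20: i≥r, start 0; Z[20]=2 grow→box=[20,22)
i=21: min(r-i=1, Z[1]=0)=0; Z[21]=0
i=22: i≥r, start 0; Z[22]=0
i=23: i≥r, start 0; Z[23]=2 grow→box=[23,25)
i=24: min(r-i=1, Z[1]=0)=0; Z[24]=0
i=25: i≥r, start 0; Z[25]=0
i=26: i≥r, start 0; Z[26]=0
i=27: i≥r, start 0; Z[27]=0
i=28: i≥r, start 0; Z[28]=1 grow→box=[28,29)
i=29: i≥r, start 0; Z[29]=0
i=30: i≥r, start 0; Z[30]=0
i=31: i≥r, start 0; Z[31]=0
i=32: i≥r, start 0; Z[32]=0
i=33: i≥r, start 0; Z[33]=1 grow→box=[33,34)
i=34: i≥r, start 0; Z[34]=3 grow→box=[34,37)
i=35: min(r-i=2, Z[1]=0)=0; Z[35]=0
i=36: min(r-i=1, Z[2]=2)=1; Z[36]=1
i=37: i≥r, start 0; Z[37]=0
i=38: i≥r, start 0; Z[38]=0
i=39: i≥r, start 0; Z[39]=0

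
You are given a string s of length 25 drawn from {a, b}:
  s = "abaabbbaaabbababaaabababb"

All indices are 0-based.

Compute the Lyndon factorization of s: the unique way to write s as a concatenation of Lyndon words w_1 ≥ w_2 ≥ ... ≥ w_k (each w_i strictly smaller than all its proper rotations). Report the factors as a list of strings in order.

emit factor 1: 'ab' (i=0, period=2)
emit factor 2: 'aabbb' (i=2, period=5)
emit factor 3: 'aaabbabab' (i=7, period=9)
emit factor 4: 'aaabababb' (i=16, period=9)

["ab", "aabbb", "aaabbabab", "aaabababb"]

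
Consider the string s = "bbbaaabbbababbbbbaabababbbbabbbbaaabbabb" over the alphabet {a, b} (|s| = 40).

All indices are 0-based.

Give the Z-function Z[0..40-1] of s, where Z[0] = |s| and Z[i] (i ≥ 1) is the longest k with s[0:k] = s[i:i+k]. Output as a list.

Z[0]=40
i=1: i≥r, start 0; Z[1]=2 extend→box=[1,3)
i=2: min(r-i=1, Z[1]=2)=1; Z[2]=1
i=3: i≥r, start 0; Z[3]=0
i=4: i≥r, start 0; Z[4]=0
i=5: i≥r, start 0; Z[5]=0
i=6: i≥r, start 0; Z[6]=4 extend→box=[6,10)
i=7: min(r-i=3, Z[1]=2)=2; Z[7]=2
i=8: min(r-i=2, Z[2]=1)=1; Z[8]=1
i=9: min(r-i=1, Z[3]=0)=0; Z[9]=0
i=10: i≥r, start 0; Z[10]=1 extend→box=[10,11)
i=11: i≥r, start 0; Z[11]=0
i=12: i≥r, start 0; Z[12]=3 extend→box=[12,15)
i=13: min(r-i=2, Z[1]=2)=2; Z[13]=3 extend→box=[13,16)
i=14: min(r-i=2, Z[1]=2)=2; Z[14]=5 extend→box=[14,19)
i=15: min(r-i=4, Z[1]=2)=2; Z[15]=2
i=16: min(r-i=3, Z[2]=1)=1; Z[16]=1
i=17: min(r-i=2, Z[3]=0)=0; Z[17]=0
i=18: min(r-i=1, Z[4]=0)=0; Z[18]=0
i=19: i≥r, start 0; Z[19]=1 extend→box=[19,20)
i=20: i≥r, start 0; Z[20]=0
i=21: i≥r, start 0; Z[21]=1 extend→box=[21,22)
i=22: i≥r, start 0; Z[22]=0
i=23: i≥r, start 0; Z[23]=3 extend→box=[23,26)
i=24: min(r-i=2, Z[1]=2)=2; Z[24]=4 extend→box=[24,28)
i=25: min(r-i=3, Z[1]=2)=2; Z[25]=2
i=26: min(r-i=2, Z[2]=1)=1; Z[26]=1
i=27: min(r-i=1, Z[3]=0)=0; Z[27]=0
i=28: i≥r, start 0; Z[28]=3 extend→box=[28,31)
i=29: min(r-i=2, Z[1]=2)=2; Z[29]=8 extend→box=[29,37)
i=30: min(r-i=7, Z[1]=2)=2; Z[30]=2
i=31: min(r-i=6, Z[2]=1)=1; Z[31]=1
i=32: min(r-i=5, Z[3]=0)=0; Z[32]=0
i=33: min(r-i=4, Z[4]=0)=0; Z[33]=0
i=34: min(r-i=3, Z[5]=0)=0; Z[34]=0
i=35: min(r-i=2, Z[6]=4)=2; Z[35]=2
i=36: min(r-i=1, Z[7]=2)=1; Z[36]=1
i=37: i≥r, start 0; Z[37]=0
i=38: i≥r, start 0; Z[38]=2 extend→box=[38,40)
i=39: min(r-i=1, Z[1]=2)=1; Z[39]=1

[40, 2, 1, 0, 0, 0, 4, 2, 1, 0, 1, 0, 3, 3, 5, 2, 1, 0, 0, 1, 0, 1, 0, 3, 4, 2, 1, 0, 3, 8, 2, 1, 0, 0, 0, 2, 1, 0, 2, 1]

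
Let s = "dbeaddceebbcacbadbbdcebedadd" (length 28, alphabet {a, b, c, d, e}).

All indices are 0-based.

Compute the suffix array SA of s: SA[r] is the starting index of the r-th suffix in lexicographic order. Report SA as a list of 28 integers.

rank→(start, suffix):
  0 → (12, 'acbadbbdcebedadd')
  1 → (15, 'adbbdcebedadd')
  2 → (25, 'add')
  3 → (3, 'addceebbcacbadbbdcebedadd')
  4 → (14, 'badbbdcebedadd')
  5 → (9, 'bbcacbadbbdcebedadd')
  6 → (17, 'bbdcebedadd')
  7 → (10, 'bcacbadbbdcebedadd')
  8 → (18, 'bdcebedadd')
  9 → (1, 'beaddceebbcacbadbbdcebedadd')
  10 → (22, 'bedadd')
  11 → (11, 'cacbadbbdcebedadd')
  12 → (13, 'cbadbbdcebedadd')
  13 → (20, 'cebedadd')
  14 → (6, 'ceebbcacbadbbdcebedadd')
  15 → (27, 'd')
  16 → (24, 'dadd')
  17 → (16, 'dbbdcebedadd')
  18 → (0, 'dbeaddceebbcacbadbbdcebedadd')
  19 → (19, 'dcebedadd')
  20 → (5, 'dceebbcacbadbbdcebedadd')
  21 → (26, 'dd')
  22 → (4, 'ddceebbcacbadbbdcebedadd')
  23 → (2, 'eaddceebbcacbadbbdcebedadd')
  24 → (8, 'ebbcacbadbbdcebedadd')
  25 → (21, 'ebedadd')
  26 → (23, 'edadd')
  27 → (7, 'eebbcacbadbbdcebedadd')

[12, 15, 25, 3, 14, 9, 17, 10, 18, 1, 22, 11, 13, 20, 6, 27, 24, 16, 0, 19, 5, 26, 4, 2, 8, 21, 23, 7]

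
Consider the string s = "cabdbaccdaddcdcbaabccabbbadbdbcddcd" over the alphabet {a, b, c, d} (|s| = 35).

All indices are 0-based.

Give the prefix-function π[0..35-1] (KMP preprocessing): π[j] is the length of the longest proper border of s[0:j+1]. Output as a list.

[0, 0, 0, 0, 0, 0, 1, 1, 0, 0, 0, 0, 1, 0, 1, 0, 0, 0, 0, 1, 1, 2, 3, 0, 0, 0, 0, 0, 0, 0, 1, 0, 0, 1, 0]

π[0] = 0
j=1 s[j]='a': π[1]=0 (border '')
j=2 s[j]='b': π[2]=0 (border '')
j=3 s[j]='d': π[3]=0 (border '')
j=4 s[j]='b': π[4]=0 (border '')
j=5 s[j]='a': π[5]=0 (border '')
j=6 s[j]='c': π[6]=1 (border 'c')
j=7 s[j]='c': k: 1→0; π[7]=1 (border 'c')
j=8 s[j]='d': k: 1→0; π[8]=0 (border '')
j=9 s[j]='a': π[9]=0 (border '')
j=10 s[j]='d': π[10]=0 (border '')
j=11 s[j]='d': π[11]=0 (border '')
j=12 s[j]='c': π[12]=1 (border 'c')
j=13 s[j]='d': k: 1→0; π[13]=0 (border '')
j=14 s[j]='c': π[14]=1 (border 'c')
j=15 s[j]='b': k: 1→0; π[15]=0 (border '')
j=16 s[j]='a': π[16]=0 (border '')
j=17 s[j]='a': π[17]=0 (border '')
j=18 s[j]='b': π[18]=0 (border '')
j=19 s[j]='c': π[19]=1 (border 'c')
j=20 s[j]='c': k: 1→0; π[20]=1 (border 'c')
j=21 s[j]='a': π[21]=2 (border 'ca')
j=22 s[j]='b': π[22]=3 (border 'cab')
j=23 s[j]='b': k: 3→0; π[23]=0 (border '')
j=24 s[j]='b': π[24]=0 (border '')
j=25 s[j]='a': π[25]=0 (border '')
j=26 s[j]='d': π[26]=0 (border '')
j=27 s[j]='b': π[27]=0 (border '')
j=28 s[j]='d': π[28]=0 (border '')
j=29 s[j]='b': π[29]=0 (border '')
j=30 s[j]='c': π[30]=1 (border 'c')
j=31 s[j]='d': k: 1→0; π[31]=0 (border '')
j=32 s[j]='d': π[32]=0 (border '')
j=33 s[j]='c': π[33]=1 (border 'c')
j=34 s[j]='d': k: 1→0; π[34]=0 (border '')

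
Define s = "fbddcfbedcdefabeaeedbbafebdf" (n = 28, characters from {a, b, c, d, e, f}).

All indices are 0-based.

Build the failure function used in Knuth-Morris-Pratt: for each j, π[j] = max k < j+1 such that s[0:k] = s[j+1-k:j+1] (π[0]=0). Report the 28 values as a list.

[0, 0, 0, 0, 0, 1, 2, 0, 0, 0, 0, 0, 1, 0, 0, 0, 0, 0, 0, 0, 0, 0, 0, 1, 0, 0, 0, 1]

π[0] = 0
j=1 s[j]='b': π[1]=0 (border '')
j=2 s[j]='d': π[2]=0 (border '')
j=3 s[j]='d': π[3]=0 (border '')
j=4 s[j]='c': π[4]=0 (border '')
j=5 s[j]='f': π[5]=1 (border 'f')
j=6 s[j]='b': π[6]=2 (border 'fb')
j=7 s[j]='e': k: 2→0; π[7]=0 (border '')
j=8 s[j]='d': π[8]=0 (border '')
j=9 s[j]='c': π[9]=0 (border '')
j=10 s[j]='d': π[10]=0 (border '')
j=11 s[j]='e': π[11]=0 (border '')
j=12 s[j]='f': π[12]=1 (border 'f')
j=13 s[j]='a': k: 1→0; π[13]=0 (border '')
j=14 s[j]='b': π[14]=0 (border '')
j=15 s[j]='e': π[15]=0 (border '')
j=16 s[j]='a': π[16]=0 (border '')
j=17 s[j]='e': π[17]=0 (border '')
j=18 s[j]='e': π[18]=0 (border '')
j=19 s[j]='d': π[19]=0 (border '')
j=20 s[j]='b': π[20]=0 (border '')
j=21 s[j]='b': π[21]=0 (border '')
j=22 s[j]='a': π[22]=0 (border '')
j=23 s[j]='f': π[23]=1 (border 'f')
j=24 s[j]='e': k: 1→0; π[24]=0 (border '')
j=25 s[j]='b': π[25]=0 (border '')
j=26 s[j]='d': π[26]=0 (border '')
j=27 s[j]='f': π[27]=1 (border 'f')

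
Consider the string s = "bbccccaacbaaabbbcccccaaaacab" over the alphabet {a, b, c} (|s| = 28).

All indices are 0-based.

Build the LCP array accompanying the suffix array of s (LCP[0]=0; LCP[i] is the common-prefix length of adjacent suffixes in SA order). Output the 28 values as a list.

[0, 3, 3, 2, 2, 3, 1, 2, 1, 2, 0, 1, 1, 2, 6, 1, 5, 0, 3, 2, 1, 1, 4, 2, 5, 3, 6, 4]

rank→(start, suffix):
  0 → (21, 'aaaacab')
  1 → (10, 'aaabbbcccccaaaacab')
  2 → (22, 'aaacab')
  3 → (11, 'aabbbcccccaaaacab')
  4 → (23, 'aacab')
  5 → (6, 'aacbaaabbbcccccaaaacab')
  6 → (26, 'ab')
  7 → (12, 'abbbcccccaaaacab')
  8 → (24, 'acab')
  9 → (7, 'acbaaabbbcccccaaaacab')
  10 → (27, 'b')
  11 → (9, 'baaabbbcccccaaaacab')
  12 → (13, 'bbbcccccaaaacab')
  13 → (0, 'bbccccaacbaaabbbcccccaaaacab')
  14 → (14, 'bbcccccaaaacab')
  15 → (1, 'bccccaacbaaabbbcccccaaaacab')
  16 → (15, 'bcccccaaaacab')
  17 → (20, 'caaaacab')
  18 → (5, 'caacbaaabbbcccccaaaacab')
  19 → (25, 'cab')
  20 → (8, 'cbaaabbbcccccaaaacab')
  21 → (19, 'ccaaaacab')
  22 → (4, 'ccaacbaaabbbcccccaaaacab')
  23 → (18, 'cccaaaacab')
  24 → (3, 'cccaacbaaabbbcccccaaaacab')
  25 → (17, 'ccccaaaacab')
  26 → (2, 'ccccaacbaaabbbcccccaaaacab')
  27 → (16, 'cccccaaaacab')

SA = [21, 10, 22, 11, 23, 6, 26, 12, 24, 7, 27, 9, 13, 0, 14, 1, 15, 20, 5, 25, 8, 19, 4, 18, 3, 17, 2, 16]
i: (SA[i-1],SA[i]) lcp shared
  1: (21,10) 3 'aaa'
  2: (10,22) 3 'aaa'
  3: (22,11) 2 'aa'
  4: (11,23) 2 'aa'
  5: (23,6) 3 'aac'
  6: (6,26) 1 'a'
  7: (26,12) 2 'ab'
  8: (12,24) 1 'a'
  9: (24,7) 2 'ac'
  10: (7,27) 0 ''
  11: (27,9) 1 'b'
  12: (9,13) 1 'b'
  13: (13,0) 2 'bb'
  14: (0,14) 6 'bbcccc'
  15: (14,1) 1 'b'
  16: (1,15) 5 'bcccc'
  17: (15,20) 0 ''
  18: (20,5) 3 'caa'
  19: (5,25) 2 'ca'
  20: (25,8) 1 'c'
  21: (8,19) 1 'c'
  22: (19,4) 4 'ccaa'
  23: (4,18) 2 'cc'
  24: (18,3) 5 'cccaa'
  25: (3,17) 3 'ccc'
  26: (17,2) 6 'ccccaa'
  27: (2,16) 4 'cccc'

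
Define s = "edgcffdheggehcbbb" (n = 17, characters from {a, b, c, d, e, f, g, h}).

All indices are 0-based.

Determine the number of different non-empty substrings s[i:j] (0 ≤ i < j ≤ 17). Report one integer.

rank→(start, suffix):
  0 → (16, 'b')
  1 → (15, 'bb')
  2 → (14, 'bbb')
  3 → (13, 'cbbb')
  4 → (3, 'cffdheggehcbbb')
  5 → (1, 'dgcffdheggehcbbb')
  6 → (6, 'dheggehcbbb')
  7 → (0, 'edgcffdheggehcbbb')
  8 → (8, 'eggehcbbb')
  9 → (11, 'ehcbbb')
  10 → (5, 'fdheggehcbbb')
  11 → (4, 'ffdheggehcbbb')
  12 → (2, 'gcffdheggehcbbb')
  13 → (10, 'gehcbbb')
  14 → (9, 'ggehcbbb')
  15 → (12, 'hcbbb')
  16 → (7, 'heggehcbbb')

SA = [16, 15, 14, 13, 3, 1, 6, 0, 8, 11, 5, 4, 2, 10, 9, 12, 7]
i: (SA[i-1],SA[i]) lcp shared
  1: (16,15) 1 'b'
  2: (15,14) 2 'bb'
  3: (14,13) 0 ''
  4: (13,3) 1 'c'
  5: (3,1) 0 ''
  6: (1,6) 1 'd'
  7: (6,0) 0 ''
  8: (0,8) 1 'e'
  9: (8,11) 1 'e'
  10: (11,5) 0 ''
  11: (5,4) 1 'f'
  12: (4,2) 0 ''
  13: (2,10) 1 'g'
  14: (10,9) 1 'g'
  15: (9,12) 0 ''
  16: (12,7) 1 'h'

n(n+1)/2 = 17·18/2 = 153
Σ LCP = 0 + 1 + 2 + 0 + 1 + 0 + 1 + 0 + 1 + 1 + 0 + 1 + 0 + 1 + 1 + 0 + 1 = 11
distinct = 153 − 11 = 142

142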